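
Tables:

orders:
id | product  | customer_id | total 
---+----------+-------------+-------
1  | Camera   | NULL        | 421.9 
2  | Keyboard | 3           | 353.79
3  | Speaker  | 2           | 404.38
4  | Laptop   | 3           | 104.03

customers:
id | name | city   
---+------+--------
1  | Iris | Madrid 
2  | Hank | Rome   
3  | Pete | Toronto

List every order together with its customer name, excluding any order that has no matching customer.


INNER JOIN keeps only orders rows whose customer_id matches an id in customers. Walk through each order:
  - order 1 (Camera): customer_id=NULL, no match -> dropped
  - order 2 (Keyboard): customer_id=3 -> matches Pete
  - order 3 (Speaker): customer_id=2 -> matches Hank
  - order 4 (Laptop): customer_id=3 -> matches Pete
So 1 of 4 rows is dropped.

SQL:
SELECT a.product, b.name AS customer
FROM orders a
INNER JOIN customers b ON a.customer_id = b.id

Result:
product  | customer
---------+---------
Keyboard | Pete    
Speaker  | Hank    
Laptop   | Pete    


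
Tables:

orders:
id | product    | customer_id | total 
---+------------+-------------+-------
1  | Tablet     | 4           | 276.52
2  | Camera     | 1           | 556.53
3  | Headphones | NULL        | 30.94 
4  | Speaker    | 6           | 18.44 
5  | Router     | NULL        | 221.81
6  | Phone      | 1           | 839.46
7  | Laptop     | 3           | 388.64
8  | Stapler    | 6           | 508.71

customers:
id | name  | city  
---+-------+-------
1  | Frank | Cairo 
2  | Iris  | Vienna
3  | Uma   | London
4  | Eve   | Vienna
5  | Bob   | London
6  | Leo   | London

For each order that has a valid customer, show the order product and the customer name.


INNER JOIN keeps only orders rows whose customer_id matches an id in customers. Walk through each order:
  - order 1 (Tablet): customer_id=4 -> matches Eve
  - order 2 (Camera): customer_id=1 -> matches Frank
  - order 3 (Headphones): customer_id=NULL, no match -> dropped
  - order 4 (Speaker): customer_id=6 -> matches Leo
  - order 5 (Router): customer_id=NULL, no match -> dropped
  - order 6 (Phone): customer_id=1 -> matches Frank
  - order 7 (Laptop): customer_id=3 -> matches Uma
  - order 8 (Stapler): customer_id=6 -> matches Leo
So 2 of 8 rows are dropped.

SQL:
SELECT a.product, b.name AS customer
FROM orders a
INNER JOIN customers b ON a.customer_id = b.id

Result:
product | customer
--------+---------
Tablet  | Eve     
Camera  | Frank   
Speaker | Leo     
Phone   | Frank   
Laptop  | Uma     
Stapler | Leo     


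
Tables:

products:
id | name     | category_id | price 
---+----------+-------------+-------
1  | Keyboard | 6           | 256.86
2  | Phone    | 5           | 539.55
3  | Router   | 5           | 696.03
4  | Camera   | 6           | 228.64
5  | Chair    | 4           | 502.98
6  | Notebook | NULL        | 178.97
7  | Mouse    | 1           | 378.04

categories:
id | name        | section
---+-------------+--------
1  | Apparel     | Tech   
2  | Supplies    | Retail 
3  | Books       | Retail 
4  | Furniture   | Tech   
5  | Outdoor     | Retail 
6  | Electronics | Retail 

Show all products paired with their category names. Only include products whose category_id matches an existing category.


INNER JOIN keeps only products rows whose category_id matches an id in categories. Walk through each product:
  - product 1 (Keyboard): category_id=6 -> matches Electronics
  - product 2 (Phone): category_id=5 -> matches Outdoor
  - product 3 (Router): category_id=5 -> matches Outdoor
  - product 4 (Camera): category_id=6 -> matches Electronics
  - product 5 (Chair): category_id=4 -> matches Furniture
  - product 6 (Notebook): category_id=NULL, no match -> dropped
  - product 7 (Mouse): category_id=1 -> matches Apparel
So 1 of 7 rows is dropped.

SQL:
SELECT a.name, b.name AS category
FROM products a
INNER JOIN categories b ON a.category_id = b.id

Result:
name     | category   
---------+------------
Keyboard | Electronics
Phone    | Outdoor    
Router   | Outdoor    
Camera   | Electronics
Chair    | Furniture  
Mouse    | Apparel    


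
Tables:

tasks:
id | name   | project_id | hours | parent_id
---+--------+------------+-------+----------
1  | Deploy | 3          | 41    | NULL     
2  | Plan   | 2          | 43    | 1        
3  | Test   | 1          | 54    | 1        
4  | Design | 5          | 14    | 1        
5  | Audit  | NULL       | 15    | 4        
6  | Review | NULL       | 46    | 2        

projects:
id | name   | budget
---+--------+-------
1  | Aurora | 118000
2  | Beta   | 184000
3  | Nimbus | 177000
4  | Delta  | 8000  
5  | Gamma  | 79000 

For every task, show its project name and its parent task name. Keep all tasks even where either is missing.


Two LEFT JOINs from the same base table tasks: one to projects via project_id, one to tasks itself via parent_id. Both are LEFT so every task is preserved.
Match against projects:
  - task 1 (Deploy): project_id=3 -> matches Nimbus
  - task 2 (Plan): project_id=2 -> matches Beta
  - task 3 (Test): project_id=1 -> matches Aurora
  - task 4 (Design): project_id=5 -> matches Gamma
  - task 5 (Audit): project_id=NULL, no match -> kept with NULL
  - task 6 (Review): project_id=NULL, no match -> kept with NULL
Match against tasks (self):
  - task 1 (Deploy): parent_id=NULL -> NULL
  - task 2 (Plan): parent_id=1 -> Deploy
  - task 3 (Test): parent_id=1 -> Deploy
  - task 4 (Design): parent_id=1 -> Deploy
  - task 5 (Audit): parent_id=4 -> Design
  - task 6 (Review): parent_id=2 -> Plan

SQL:
SELECT a.name, b.name AS project, c.name AS parent
FROM tasks a
LEFT JOIN projects b ON a.project_id = b.id
LEFT JOIN tasks c ON a.parent_id = c.id

Result:
name   | project | parent
-------+---------+-------
Deploy | Nimbus  | NULL  
Plan   | Beta    | Deploy
Test   | Aurora  | Deploy
Design | Gamma   | Deploy
Audit  | NULL    | Design
Review | NULL    | Plan  


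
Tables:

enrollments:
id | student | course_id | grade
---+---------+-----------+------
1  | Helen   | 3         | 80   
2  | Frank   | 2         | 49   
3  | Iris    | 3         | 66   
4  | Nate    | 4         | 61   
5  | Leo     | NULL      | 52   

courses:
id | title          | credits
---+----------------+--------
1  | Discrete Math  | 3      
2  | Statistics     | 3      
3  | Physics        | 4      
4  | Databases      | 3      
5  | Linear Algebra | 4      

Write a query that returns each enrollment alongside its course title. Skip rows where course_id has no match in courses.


INNER JOIN keeps only enrollments rows whose course_id matches an id in courses. Walk through each enrollment:
  - enrollment 1 (Helen): course_id=3 -> matches Physics
  - enrollment 2 (Frank): course_id=2 -> matches Statistics
  - enrollment 3 (Iris): course_id=3 -> matches Physics
  - enrollment 4 (Nate): course_id=4 -> matches Databases
  - enrollment 5 (Leo): course_id=NULL, no match -> dropped
So 1 of 5 rows is dropped.

SQL:
SELECT a.student, b.title AS course
FROM enrollments a
INNER JOIN courses b ON a.course_id = b.id

Result:
student | course    
--------+-----------
Helen   | Physics   
Frank   | Statistics
Iris    | Physics   
Nate    | Databases 


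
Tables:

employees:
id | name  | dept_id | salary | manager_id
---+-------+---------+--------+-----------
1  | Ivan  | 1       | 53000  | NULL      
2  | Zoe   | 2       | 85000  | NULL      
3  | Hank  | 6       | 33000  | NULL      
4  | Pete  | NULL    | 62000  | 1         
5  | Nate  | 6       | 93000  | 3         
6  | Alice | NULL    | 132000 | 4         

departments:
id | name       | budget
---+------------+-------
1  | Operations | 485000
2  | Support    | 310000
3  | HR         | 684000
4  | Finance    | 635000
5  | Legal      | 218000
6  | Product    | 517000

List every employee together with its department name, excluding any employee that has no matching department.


INNER JOIN keeps only employees rows whose dept_id matches an id in departments. Walk through each employee:
  - employee 1 (Ivan): dept_id=1 -> matches Operations
  - employee 2 (Zoe): dept_id=2 -> matches Support
  - employee 3 (Hank): dept_id=6 -> matches Product
  - employee 4 (Pete): dept_id=NULL, no match -> dropped
  - employee 5 (Nate): dept_id=6 -> matches Product
  - employee 6 (Alice): dept_id=NULL, no match -> dropped
So 2 of 6 rows are dropped.

SQL:
SELECT a.name, b.name AS department
FROM employees a
INNER JOIN departments b ON a.dept_id = b.id

Result:
name | department
-----+-----------
Ivan | Operations
Zoe  | Support   
Hank | Product   
Nate | Product   


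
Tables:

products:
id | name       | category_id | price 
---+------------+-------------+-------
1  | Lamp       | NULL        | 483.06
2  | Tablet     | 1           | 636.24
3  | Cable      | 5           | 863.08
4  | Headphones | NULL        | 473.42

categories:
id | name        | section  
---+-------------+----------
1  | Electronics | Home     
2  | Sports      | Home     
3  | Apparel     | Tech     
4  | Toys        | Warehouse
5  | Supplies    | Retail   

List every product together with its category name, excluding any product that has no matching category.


INNER JOIN keeps only products rows whose category_id matches an id in categories. Walk through each product:
  - product 1 (Lamp): category_id=NULL, no match -> dropped
  - product 2 (Tablet): category_id=1 -> matches Electronics
  - product 3 (Cable): category_id=5 -> matches Supplies
  - product 4 (Headphones): category_id=NULL, no match -> dropped
So 2 of 4 rows are dropped.

SQL:
SELECT a.name, b.name AS category
FROM products a
INNER JOIN categories b ON a.category_id = b.id

Result:
name   | category   
-------+------------
Tablet | Electronics
Cable  | Supplies   


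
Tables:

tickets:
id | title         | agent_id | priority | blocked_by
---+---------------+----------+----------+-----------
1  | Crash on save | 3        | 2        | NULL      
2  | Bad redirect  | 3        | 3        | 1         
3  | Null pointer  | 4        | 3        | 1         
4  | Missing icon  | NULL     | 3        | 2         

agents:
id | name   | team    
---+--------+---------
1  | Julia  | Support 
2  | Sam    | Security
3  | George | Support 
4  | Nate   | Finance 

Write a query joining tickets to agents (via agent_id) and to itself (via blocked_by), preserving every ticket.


Two LEFT JOINs from the same base table tickets: one to agents via agent_id, one to tickets itself via blocked_by. Both are LEFT so every ticket is preserved.
Match against agents:
  - ticket 1 (Crash on save): agent_id=3 -> matches George
  - ticket 2 (Bad redirect): agent_id=3 -> matches George
  - ticket 3 (Null pointer): agent_id=4 -> matches Nate
  - ticket 4 (Missing icon): agent_id=NULL, no match -> kept with NULL
Match against tickets (self):
  - ticket 1 (Crash on save): blocked_by=NULL -> NULL
  - ticket 2 (Bad redirect): blocked_by=1 -> Crash on save
  - ticket 3 (Null pointer): blocked_by=1 -> Crash on save
  - ticket 4 (Missing icon): blocked_by=2 -> Bad redirect

SQL:
SELECT a.title, b.name AS agent, c.title AS blocked_by
FROM tickets a
LEFT JOIN agents b ON a.agent_id = b.id
LEFT JOIN tickets c ON a.blocked_by = c.id

Result:
title         | agent  | blocked_by   
--------------+--------+--------------
Crash on save | George | NULL         
Bad redirect  | George | Crash on save
Null pointer  | Nate   | Crash on save
Missing icon  | NULL   | Bad redirect 


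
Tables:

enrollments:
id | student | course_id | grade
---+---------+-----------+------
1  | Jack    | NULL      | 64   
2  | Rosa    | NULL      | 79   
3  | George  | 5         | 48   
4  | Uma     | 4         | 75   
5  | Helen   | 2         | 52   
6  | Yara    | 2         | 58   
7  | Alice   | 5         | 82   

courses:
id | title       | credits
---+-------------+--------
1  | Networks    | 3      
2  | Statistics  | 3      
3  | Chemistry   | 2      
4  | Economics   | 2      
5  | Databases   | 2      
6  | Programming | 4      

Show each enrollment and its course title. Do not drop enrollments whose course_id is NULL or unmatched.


LEFT JOIN keeps every row from enrollments (the left table); where course_id has no match in courses, the course columns become NULL. Walk through each enrollment:
  - enrollment 1 (Jack): course_id=NULL, no match -> kept with NULL
  - enrollment 2 (Rosa): course_id=NULL, no match -> kept with NULL
  - enrollment 3 (George): course_id=5 -> matches Databases
  - enrollment 4 (Uma): course_id=4 -> matches Economics
  - enrollment 5 (Helen): course_id=2 -> matches Statistics
  - enrollment 6 (Yara): course_id=2 -> matches Statistics
  - enrollment 7 (Alice): course_id=5 -> matches Databases
All 7 rows appear; 2 have NULL course.

SQL:
SELECT a.student, b.title AS course
FROM enrollments a
LEFT JOIN courses b ON a.course_id = b.id

Result:
student | course    
--------+-----------
Jack    | NULL      
Rosa    | NULL      
George  | Databases 
Uma     | Economics 
Helen   | Statistics
Yara    | Statistics
Alice   | Databases 


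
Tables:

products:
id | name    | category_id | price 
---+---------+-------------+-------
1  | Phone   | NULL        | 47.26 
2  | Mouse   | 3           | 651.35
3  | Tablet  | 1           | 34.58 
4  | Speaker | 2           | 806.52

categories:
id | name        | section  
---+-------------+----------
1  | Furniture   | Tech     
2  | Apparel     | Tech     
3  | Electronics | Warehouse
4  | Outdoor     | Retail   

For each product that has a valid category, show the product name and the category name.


INNER JOIN keeps only products rows whose category_id matches an id in categories. Walk through each product:
  - product 1 (Phone): category_id=NULL, no match -> dropped
  - product 2 (Mouse): category_id=3 -> matches Electronics
  - product 3 (Tablet): category_id=1 -> matches Furniture
  - product 4 (Speaker): category_id=2 -> matches Apparel
So 1 of 4 rows is dropped.

SQL:
SELECT a.name, b.name AS category
FROM products a
INNER JOIN categories b ON a.category_id = b.id

Result:
name    | category   
--------+------------
Mouse   | Electronics
Tablet  | Furniture  
Speaker | Apparel    


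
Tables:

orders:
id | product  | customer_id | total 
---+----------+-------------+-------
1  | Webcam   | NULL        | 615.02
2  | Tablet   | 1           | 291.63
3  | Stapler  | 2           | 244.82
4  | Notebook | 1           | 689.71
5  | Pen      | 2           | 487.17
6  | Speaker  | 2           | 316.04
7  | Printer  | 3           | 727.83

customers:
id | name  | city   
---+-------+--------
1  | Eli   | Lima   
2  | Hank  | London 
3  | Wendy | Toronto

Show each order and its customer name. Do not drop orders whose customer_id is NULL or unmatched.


LEFT JOIN keeps every row from orders (the left table); where customer_id has no match in customers, the customer columns become NULL. Walk through each order:
  - order 1 (Webcam): customer_id=NULL, no match -> kept with NULL
  - order 2 (Tablet): customer_id=1 -> matches Eli
  - order 3 (Stapler): customer_id=2 -> matches Hank
  - order 4 (Notebook): customer_id=1 -> matches Eli
  - order 5 (Pen): customer_id=2 -> matches Hank
  - order 6 (Speaker): customer_id=2 -> matches Hank
  - order 7 (Printer): customer_id=3 -> matches Wendy
All 7 rows appear; 1 has NULL customer.

SQL:
SELECT a.product, b.name AS customer
FROM orders a
LEFT JOIN customers b ON a.customer_id = b.id

Result:
product  | customer
---------+---------
Webcam   | NULL    
Tablet   | Eli     
Stapler  | Hank    
Notebook | Eli     
Pen      | Hank    
Speaker  | Hank    
Printer  | Wendy   


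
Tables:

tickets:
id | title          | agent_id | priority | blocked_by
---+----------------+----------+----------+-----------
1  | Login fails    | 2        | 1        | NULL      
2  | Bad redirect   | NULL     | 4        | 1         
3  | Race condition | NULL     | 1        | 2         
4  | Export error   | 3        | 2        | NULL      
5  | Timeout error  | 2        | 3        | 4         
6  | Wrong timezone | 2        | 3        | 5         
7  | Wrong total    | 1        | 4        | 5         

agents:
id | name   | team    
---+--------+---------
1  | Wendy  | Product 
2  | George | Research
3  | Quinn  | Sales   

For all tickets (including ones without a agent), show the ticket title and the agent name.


LEFT JOIN keeps every row from tickets (the left table); where agent_id has no match in agents, the agent columns become NULL. Walk through each ticket:
  - ticket 1 (Login fails): agent_id=2 -> matches George
  - ticket 2 (Bad redirect): agent_id=NULL, no match -> kept with NULL
  - ticket 3 (Race condition): agent_id=NULL, no match -> kept with NULL
  - ticket 4 (Export error): agent_id=3 -> matches Quinn
  - ticket 5 (Timeout error): agent_id=2 -> matches George
  - ticket 6 (Wrong timezone): agent_id=2 -> matches George
  - ticket 7 (Wrong total): agent_id=1 -> matches Wendy
All 7 rows appear; 2 have NULL agent.

SQL:
SELECT a.title, b.name AS agent
FROM tickets a
LEFT JOIN agents b ON a.agent_id = b.id

Result:
title          | agent 
---------------+-------
Login fails    | George
Bad redirect   | NULL  
Race condition | NULL  
Export error   | Quinn 
Timeout error  | George
Wrong timezone | George
Wrong total    | Wendy 


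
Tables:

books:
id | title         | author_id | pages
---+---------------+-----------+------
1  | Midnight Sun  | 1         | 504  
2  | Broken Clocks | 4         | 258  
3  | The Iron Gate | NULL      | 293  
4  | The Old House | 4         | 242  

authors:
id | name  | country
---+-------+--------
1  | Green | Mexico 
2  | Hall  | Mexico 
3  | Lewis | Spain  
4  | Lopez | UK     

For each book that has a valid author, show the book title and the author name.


INNER JOIN keeps only books rows whose author_id matches an id in authors. Walk through each book:
  - book 1 (Midnight Sun): author_id=1 -> matches Green
  - book 2 (Broken Clocks): author_id=4 -> matches Lopez
  - book 3 (The Iron Gate): author_id=NULL, no match -> dropped
  - book 4 (The Old House): author_id=4 -> matches Lopez
So 1 of 4 rows is dropped.

SQL:
SELECT a.title, b.name AS author
FROM books a
INNER JOIN authors b ON a.author_id = b.id

Result:
title         | author
--------------+-------
Midnight Sun  | Green 
Broken Clocks | Lopez 
The Old House | Lopez 


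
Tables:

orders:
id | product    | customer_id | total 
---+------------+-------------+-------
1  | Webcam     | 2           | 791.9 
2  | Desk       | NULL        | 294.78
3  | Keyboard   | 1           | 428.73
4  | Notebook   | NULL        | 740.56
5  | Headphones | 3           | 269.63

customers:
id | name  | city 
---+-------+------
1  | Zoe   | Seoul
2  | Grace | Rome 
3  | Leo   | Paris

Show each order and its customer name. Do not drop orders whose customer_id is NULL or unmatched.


LEFT JOIN keeps every row from orders (the left table); where customer_id has no match in customers, the customer columns become NULL. Walk through each order:
  - order 1 (Webcam): customer_id=2 -> matches Grace
  - order 2 (Desk): customer_id=NULL, no match -> kept with NULL
  - order 3 (Keyboard): customer_id=1 -> matches Zoe
  - order 4 (Notebook): customer_id=NULL, no match -> kept with NULL
  - order 5 (Headphones): customer_id=3 -> matches Leo
All 5 rows appear; 2 have NULL customer.

SQL:
SELECT a.product, b.name AS customer
FROM orders a
LEFT JOIN customers b ON a.customer_id = b.id

Result:
product    | customer
-----------+---------
Webcam     | Grace   
Desk       | NULL    
Keyboard   | Zoe     
Notebook   | NULL    
Headphones | Leo     


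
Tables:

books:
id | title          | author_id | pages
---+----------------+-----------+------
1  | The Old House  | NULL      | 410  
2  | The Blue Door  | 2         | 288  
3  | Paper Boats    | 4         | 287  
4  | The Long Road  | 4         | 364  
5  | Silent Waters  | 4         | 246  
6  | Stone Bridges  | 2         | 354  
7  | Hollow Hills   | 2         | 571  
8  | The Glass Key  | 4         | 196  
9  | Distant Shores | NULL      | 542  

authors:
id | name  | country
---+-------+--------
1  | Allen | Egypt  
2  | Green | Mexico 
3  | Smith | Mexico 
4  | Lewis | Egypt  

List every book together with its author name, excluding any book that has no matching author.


INNER JOIN keeps only books rows whose author_id matches an id in authors. Walk through each book:
  - book 1 (The Old House): author_id=NULL, no match -> dropped
  - book 2 (The Blue Door): author_id=2 -> matches Green
  - book 3 (Paper Boats): author_id=4 -> matches Lewis
  - book 4 (The Long Road): author_id=4 -> matches Lewis
  - book 5 (Silent Waters): author_id=4 -> matches Lewis
  - book 6 (Stone Bridges): author_id=2 -> matches Green
  - book 7 (Hollow Hills): author_id=2 -> matches Green
  - book 8 (The Glass Key): author_id=4 -> matches Lewis
  - book 9 (Distant Shores): author_id=NULL, no match -> dropped
So 2 of 9 rows are dropped.

SQL:
SELECT a.title, b.name AS author
FROM books a
INNER JOIN authors b ON a.author_id = b.id

Result:
title         | author
--------------+-------
The Blue Door | Green 
Paper Boats   | Lewis 
The Long Road | Lewis 
Silent Waters | Lewis 
Stone Bridges | Green 
Hollow Hills  | Green 
The Glass Key | Lewis 


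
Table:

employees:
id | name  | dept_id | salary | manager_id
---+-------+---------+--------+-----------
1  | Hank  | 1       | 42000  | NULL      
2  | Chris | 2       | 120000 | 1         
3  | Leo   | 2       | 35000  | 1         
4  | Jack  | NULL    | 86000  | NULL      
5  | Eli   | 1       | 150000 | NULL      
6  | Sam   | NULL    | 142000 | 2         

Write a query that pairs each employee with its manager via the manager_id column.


This is a self-join: employees is joined to a second copy of itself, matching each row's manager_id to another row's id. Use LEFT JOIN so rows with manager_id=NULL are kept.
  - employee 1 (Hank): manager_id=NULL -> NULL
  - employee 2 (Chris): manager_id=1 -> Hank
  - employee 3 (Leo): manager_id=1 -> Hank
  - employee 4 (Jack): manager_id=NULL -> NULL
  - employee 5 (Eli): manager_id=NULL -> NULL
  - employee 6 (Sam): manager_id=2 -> Chris

SQL:
SELECT a.name AS item, b.name AS manager
FROM employees a
LEFT JOIN employees b ON a.manager_id = b.id

Result:
item  | manager
------+--------
Hank  | NULL   
Chris | Hank   
Leo   | Hank   
Jack  | NULL   
Eli   | NULL   
Sam   | Chris  


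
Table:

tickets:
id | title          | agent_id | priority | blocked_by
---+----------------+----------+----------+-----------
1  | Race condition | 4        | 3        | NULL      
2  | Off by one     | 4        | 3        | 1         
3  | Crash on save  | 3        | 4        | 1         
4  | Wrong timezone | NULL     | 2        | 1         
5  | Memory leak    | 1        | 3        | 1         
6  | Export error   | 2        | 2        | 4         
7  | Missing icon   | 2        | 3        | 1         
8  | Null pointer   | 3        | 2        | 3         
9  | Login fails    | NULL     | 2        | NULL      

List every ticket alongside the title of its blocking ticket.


This is a self-join: tickets is joined to a second copy of itself, matching each row's blocked_by to another row's id. Use LEFT JOIN so rows with blocked_by=NULL are kept.
  - ticket 1 (Race condition): blocked_by=NULL -> NULL
  - ticket 2 (Off by one): blocked_by=1 -> Race condition
  - ticket 3 (Crash on save): blocked_by=1 -> Race condition
  - ticket 4 (Wrong timezone): blocked_by=1 -> Race condition
  - ticket 5 (Memory leak): blocked_by=1 -> Race condition
  - ticket 6 (Export error): blocked_by=4 -> Wrong timezone
  - ticket 7 (Missing icon): blocked_by=1 -> Race condition
  - ticket 8 (Null pointer): blocked_by=3 -> Crash on save
  - ticket 9 (Login fails): blocked_by=NULL -> NULL

SQL:
SELECT a.title AS item, b.title AS blocked_by
FROM tickets a
LEFT JOIN tickets b ON a.blocked_by = b.id

Result:
item           | blocked_by    
---------------+---------------
Race condition | NULL          
Off by one     | Race condition
Crash on save  | Race condition
Wrong timezone | Race condition
Memory leak    | Race condition
Export error   | Wrong timezone
Missing icon   | Race condition
Null pointer   | Crash on save 
Login fails    | NULL          


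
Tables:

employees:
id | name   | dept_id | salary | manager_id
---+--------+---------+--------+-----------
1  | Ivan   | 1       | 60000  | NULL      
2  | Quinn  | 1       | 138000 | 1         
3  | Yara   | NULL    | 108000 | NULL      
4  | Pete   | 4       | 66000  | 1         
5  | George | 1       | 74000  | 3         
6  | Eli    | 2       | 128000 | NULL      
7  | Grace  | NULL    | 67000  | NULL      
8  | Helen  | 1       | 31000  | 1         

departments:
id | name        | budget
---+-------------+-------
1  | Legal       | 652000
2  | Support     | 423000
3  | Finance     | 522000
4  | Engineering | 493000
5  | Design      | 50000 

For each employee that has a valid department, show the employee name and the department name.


INNER JOIN keeps only employees rows whose dept_id matches an id in departments. Walk through each employee:
  - employee 1 (Ivan): dept_id=1 -> matches Legal
  - employee 2 (Quinn): dept_id=1 -> matches Legal
  - employee 3 (Yara): dept_id=NULL, no match -> dropped
  - employee 4 (Pete): dept_id=4 -> matches Engineering
  - employee 5 (George): dept_id=1 -> matches Legal
  - employee 6 (Eli): dept_id=2 -> matches Support
  - employee 7 (Grace): dept_id=NULL, no match -> dropped
  - employee 8 (Helen): dept_id=1 -> matches Legal
So 2 of 8 rows are dropped.

SQL:
SELECT a.name, b.name AS department
FROM employees a
INNER JOIN departments b ON a.dept_id = b.id

Result:
name   | department 
-------+------------
Ivan   | Legal      
Quinn  | Legal      
Pete   | Engineering
George | Legal      
Eli    | Support    
Helen  | Legal      


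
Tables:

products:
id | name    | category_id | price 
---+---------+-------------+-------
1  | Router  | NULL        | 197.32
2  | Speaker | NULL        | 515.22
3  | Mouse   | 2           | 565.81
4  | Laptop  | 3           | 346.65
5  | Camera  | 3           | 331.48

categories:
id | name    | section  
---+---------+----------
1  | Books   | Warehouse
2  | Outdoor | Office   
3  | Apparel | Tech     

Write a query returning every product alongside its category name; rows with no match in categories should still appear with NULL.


LEFT JOIN keeps every row from products (the left table); where category_id has no match in categories, the category columns become NULL. Walk through each product:
  - product 1 (Router): category_id=NULL, no match -> kept with NULL
  - product 2 (Speaker): category_id=NULL, no match -> kept with NULL
  - product 3 (Mouse): category_id=2 -> matches Outdoor
  - product 4 (Laptop): category_id=3 -> matches Apparel
  - product 5 (Camera): category_id=3 -> matches Apparel
All 5 rows appear; 2 have NULL category.

SQL:
SELECT a.name, b.name AS category
FROM products a
LEFT JOIN categories b ON a.category_id = b.id

Result:
name    | category
--------+---------
Router  | NULL    
Speaker | NULL    
Mouse   | Outdoor 
Laptop  | Apparel 
Camera  | Apparel 


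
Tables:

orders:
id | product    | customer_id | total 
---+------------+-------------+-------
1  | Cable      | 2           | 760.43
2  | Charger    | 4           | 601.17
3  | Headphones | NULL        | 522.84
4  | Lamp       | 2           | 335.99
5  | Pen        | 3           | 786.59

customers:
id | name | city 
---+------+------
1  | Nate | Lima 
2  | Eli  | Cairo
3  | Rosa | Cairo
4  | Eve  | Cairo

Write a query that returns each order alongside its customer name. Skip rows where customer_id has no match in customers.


INNER JOIN keeps only orders rows whose customer_id matches an id in customers. Walk through each order:
  - order 1 (Cable): customer_id=2 -> matches Eli
  - order 2 (Charger): customer_id=4 -> matches Eve
  - order 3 (Headphones): customer_id=NULL, no match -> dropped
  - order 4 (Lamp): customer_id=2 -> matches Eli
  - order 5 (Pen): customer_id=3 -> matches Rosa
So 1 of 5 rows is dropped.

SQL:
SELECT a.product, b.name AS customer
FROM orders a
INNER JOIN customers b ON a.customer_id = b.id

Result:
product | customer
--------+---------
Cable   | Eli     
Charger | Eve     
Lamp    | Eli     
Pen     | Rosa    


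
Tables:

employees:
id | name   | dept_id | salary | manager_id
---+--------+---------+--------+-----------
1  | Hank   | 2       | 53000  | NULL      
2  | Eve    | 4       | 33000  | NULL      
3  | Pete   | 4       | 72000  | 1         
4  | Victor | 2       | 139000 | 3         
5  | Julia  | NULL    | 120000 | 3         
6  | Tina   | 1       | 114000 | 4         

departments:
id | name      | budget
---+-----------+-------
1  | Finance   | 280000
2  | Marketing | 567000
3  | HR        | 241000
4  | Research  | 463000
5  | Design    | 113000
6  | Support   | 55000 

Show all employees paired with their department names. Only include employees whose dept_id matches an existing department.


INNER JOIN keeps only employees rows whose dept_id matches an id in departments. Walk through each employee:
  - employee 1 (Hank): dept_id=2 -> matches Marketing
  - employee 2 (Eve): dept_id=4 -> matches Research
  - employee 3 (Pete): dept_id=4 -> matches Research
  - employee 4 (Victor): dept_id=2 -> matches Marketing
  - employee 5 (Julia): dept_id=NULL, no match -> dropped
  - employee 6 (Tina): dept_id=1 -> matches Finance
So 1 of 6 rows is dropped.

SQL:
SELECT a.name, b.name AS department
FROM employees a
INNER JOIN departments b ON a.dept_id = b.id

Result:
name   | department
-------+-----------
Hank   | Marketing 
Eve    | Research  
Pete   | Research  
Victor | Marketing 
Tina   | Finance   


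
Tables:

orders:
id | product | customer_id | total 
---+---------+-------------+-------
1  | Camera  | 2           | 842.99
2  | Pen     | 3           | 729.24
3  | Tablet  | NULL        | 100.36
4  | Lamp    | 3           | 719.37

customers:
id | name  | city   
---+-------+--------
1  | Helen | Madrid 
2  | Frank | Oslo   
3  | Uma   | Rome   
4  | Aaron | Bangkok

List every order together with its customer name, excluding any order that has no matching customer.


INNER JOIN keeps only orders rows whose customer_id matches an id in customers. Walk through each order:
  - order 1 (Camera): customer_id=2 -> matches Frank
  - order 2 (Pen): customer_id=3 -> matches Uma
  - order 3 (Tablet): customer_id=NULL, no match -> dropped
  - order 4 (Lamp): customer_id=3 -> matches Uma
So 1 of 4 rows is dropped.

SQL:
SELECT a.product, b.name AS customer
FROM orders a
INNER JOIN customers b ON a.customer_id = b.id

Result:
product | customer
--------+---------
Camera  | Frank   
Pen     | Uma     
Lamp    | Uma     


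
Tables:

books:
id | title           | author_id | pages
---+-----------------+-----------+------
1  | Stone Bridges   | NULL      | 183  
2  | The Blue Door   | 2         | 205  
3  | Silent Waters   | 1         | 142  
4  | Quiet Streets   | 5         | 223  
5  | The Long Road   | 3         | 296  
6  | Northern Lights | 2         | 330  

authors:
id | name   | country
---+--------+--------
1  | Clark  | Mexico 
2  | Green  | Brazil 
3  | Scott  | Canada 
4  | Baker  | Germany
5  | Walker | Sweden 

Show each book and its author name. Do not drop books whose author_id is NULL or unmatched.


LEFT JOIN keeps every row from books (the left table); where author_id has no match in authors, the author columns become NULL. Walk through each book:
  - book 1 (Stone Bridges): author_id=NULL, no match -> kept with NULL
  - book 2 (The Blue Door): author_id=2 -> matches Green
  - book 3 (Silent Waters): author_id=1 -> matches Clark
  - book 4 (Quiet Streets): author_id=5 -> matches Walker
  - book 5 (The Long Road): author_id=3 -> matches Scott
  - book 6 (Northern Lights): author_id=2 -> matches Green
All 6 rows appear; 1 has NULL author.

SQL:
SELECT a.title, b.name AS author
FROM books a
LEFT JOIN authors b ON a.author_id = b.id

Result:
title           | author
----------------+-------
Stone Bridges   | NULL  
The Blue Door   | Green 
Silent Waters   | Clark 
Quiet Streets   | Walker
The Long Road   | Scott 
Northern Lights | Green 


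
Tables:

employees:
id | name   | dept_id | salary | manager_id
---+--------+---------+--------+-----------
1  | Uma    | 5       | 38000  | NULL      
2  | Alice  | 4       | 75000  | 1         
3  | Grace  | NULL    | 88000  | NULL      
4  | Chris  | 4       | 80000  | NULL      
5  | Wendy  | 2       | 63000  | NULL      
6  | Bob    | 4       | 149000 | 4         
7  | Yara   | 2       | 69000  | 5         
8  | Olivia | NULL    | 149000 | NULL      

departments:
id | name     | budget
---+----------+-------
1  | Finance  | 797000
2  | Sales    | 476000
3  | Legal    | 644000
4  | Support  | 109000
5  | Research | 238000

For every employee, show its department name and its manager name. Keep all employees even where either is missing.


Two LEFT JOINs from the same base table employees: one to departments via dept_id, one to employees itself via manager_id. Both are LEFT so every employee is preserved.
Match against departments:
  - employee 1 (Uma): dept_id=5 -> matches Research
  - employee 2 (Alice): dept_id=4 -> matches Support
  - employee 3 (Grace): dept_id=NULL, no match -> kept with NULL
  - employee 4 (Chris): dept_id=4 -> matches Support
  - employee 5 (Wendy): dept_id=2 -> matches Sales
  - employee 6 (Bob): dept_id=4 -> matches Support
  - employee 7 (Yara): dept_id=2 -> matches Sales
  - employee 8 (Olivia): dept_id=NULL, no match -> kept with NULL
Match against employees (self):
  - employee 1 (Uma): manager_id=NULL -> NULL
  - employee 2 (Alice): manager_id=1 -> Uma
  - employee 3 (Grace): manager_id=NULL -> NULL
  - employee 4 (Chris): manager_id=NULL -> NULL
  - employee 5 (Wendy): manager_id=NULL -> NULL
  - employee 6 (Bob): manager_id=4 -> Chris
  - employee 7 (Yara): manager_id=5 -> Wendy
  - employee 8 (Olivia): manager_id=NULL -> NULL

SQL:
SELECT a.name, b.name AS department, c.name AS manager
FROM employees a
LEFT JOIN departments b ON a.dept_id = b.id
LEFT JOIN employees c ON a.manager_id = c.id

Result:
name   | department | manager
-------+------------+--------
Uma    | Research   | NULL   
Alice  | Support    | Uma    
Grace  | NULL       | NULL   
Chris  | Support    | NULL   
Wendy  | Sales      | NULL   
Bob    | Support    | Chris  
Yara   | Sales      | Wendy  
Olivia | NULL       | NULL   


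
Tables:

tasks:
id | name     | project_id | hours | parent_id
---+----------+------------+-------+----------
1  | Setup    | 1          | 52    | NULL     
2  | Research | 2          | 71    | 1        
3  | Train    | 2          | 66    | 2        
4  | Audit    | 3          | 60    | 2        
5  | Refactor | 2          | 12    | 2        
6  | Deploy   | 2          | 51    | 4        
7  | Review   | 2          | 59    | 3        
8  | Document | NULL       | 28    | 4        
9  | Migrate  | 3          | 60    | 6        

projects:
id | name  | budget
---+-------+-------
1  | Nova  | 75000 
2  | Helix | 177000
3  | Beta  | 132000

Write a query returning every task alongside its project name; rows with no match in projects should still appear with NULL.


LEFT JOIN keeps every row from tasks (the left table); where project_id has no match in projects, the project columns become NULL. Walk through each task:
  - task 1 (Setup): project_id=1 -> matches Nova
  - task 2 (Research): project_id=2 -> matches Helix
  - task 3 (Train): project_id=2 -> matches Helix
  - task 4 (Audit): project_id=3 -> matches Beta
  - task 5 (Refactor): project_id=2 -> matches Helix
  - task 6 (Deploy): project_id=2 -> matches Helix
  - task 7 (Review): project_id=2 -> matches Helix
  - task 8 (Document): project_id=NULL, no match -> kept with NULL
  - task 9 (Migrate): project_id=3 -> matches Beta
All 9 rows appear; 1 has NULL project.

SQL:
SELECT a.name, b.name AS project
FROM tasks a
LEFT JOIN projects b ON a.project_id = b.id

Result:
name     | project
---------+--------
Setup    | Nova   
Research | Helix  
Train    | Helix  
Audit    | Beta   
Refactor | Helix  
Deploy   | Helix  
Review   | Helix  
Document | NULL   
Migrate  | Beta   


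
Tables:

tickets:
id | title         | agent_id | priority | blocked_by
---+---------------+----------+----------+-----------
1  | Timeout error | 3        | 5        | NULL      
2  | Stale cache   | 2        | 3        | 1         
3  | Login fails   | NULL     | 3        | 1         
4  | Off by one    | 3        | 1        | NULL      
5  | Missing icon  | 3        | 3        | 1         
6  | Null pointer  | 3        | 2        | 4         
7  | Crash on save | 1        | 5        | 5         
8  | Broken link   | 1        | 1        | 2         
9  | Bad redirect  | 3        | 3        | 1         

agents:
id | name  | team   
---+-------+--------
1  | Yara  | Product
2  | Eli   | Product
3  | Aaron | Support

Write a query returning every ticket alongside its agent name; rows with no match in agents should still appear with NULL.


LEFT JOIN keeps every row from tickets (the left table); where agent_id has no match in agents, the agent columns become NULL. Walk through each ticket:
  - ticket 1 (Timeout error): agent_id=3 -> matches Aaron
  - ticket 2 (Stale cache): agent_id=2 -> matches Eli
  - ticket 3 (Login fails): agent_id=NULL, no match -> kept with NULL
  - ticket 4 (Off by one): agent_id=3 -> matches Aaron
  - ticket 5 (Missing icon): agent_id=3 -> matches Aaron
  - ticket 6 (Null pointer): agent_id=3 -> matches Aaron
  - ticket 7 (Crash on save): agent_id=1 -> matches Yara
  - ticket 8 (Broken link): agent_id=1 -> matches Yara
  - ticket 9 (Bad redirect): agent_id=3 -> matches Aaron
All 9 rows appear; 1 has NULL agent.

SQL:
SELECT a.title, b.name AS agent
FROM tickets a
LEFT JOIN agents b ON a.agent_id = b.id

Result:
title         | agent
--------------+------
Timeout error | Aaron
Stale cache   | Eli  
Login fails   | NULL 
Off by one    | Aaron
Missing icon  | Aaron
Null pointer  | Aaron
Crash on save | Yara 
Broken link   | Yara 
Bad redirect  | Aaron


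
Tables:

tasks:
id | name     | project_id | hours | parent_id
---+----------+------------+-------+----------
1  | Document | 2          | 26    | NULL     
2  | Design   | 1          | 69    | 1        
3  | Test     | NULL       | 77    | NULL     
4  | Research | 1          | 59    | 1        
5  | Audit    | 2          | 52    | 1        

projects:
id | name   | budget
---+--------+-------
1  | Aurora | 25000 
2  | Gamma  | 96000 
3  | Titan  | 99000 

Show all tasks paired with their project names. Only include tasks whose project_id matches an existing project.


INNER JOIN keeps only tasks rows whose project_id matches an id in projects. Walk through each task:
  - task 1 (Document): project_id=2 -> matches Gamma
  - task 2 (Design): project_id=1 -> matches Aurora
  - task 3 (Test): project_id=NULL, no match -> dropped
  - task 4 (Research): project_id=1 -> matches Aurora
  - task 5 (Audit): project_id=2 -> matches Gamma
So 1 of 5 rows is dropped.

SQL:
SELECT a.name, b.name AS project
FROM tasks a
INNER JOIN projects b ON a.project_id = b.id

Result:
name     | project
---------+--------
Document | Gamma  
Design   | Aurora 
Research | Aurora 
Audit    | Gamma  


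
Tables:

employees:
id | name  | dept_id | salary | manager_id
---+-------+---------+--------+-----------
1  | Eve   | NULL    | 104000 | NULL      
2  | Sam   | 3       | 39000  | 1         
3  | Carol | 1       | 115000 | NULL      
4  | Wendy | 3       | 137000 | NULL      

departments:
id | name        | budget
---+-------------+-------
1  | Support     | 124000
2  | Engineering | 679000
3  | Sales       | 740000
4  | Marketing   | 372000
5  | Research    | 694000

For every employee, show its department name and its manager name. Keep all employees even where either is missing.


Two LEFT JOINs from the same base table employees: one to departments via dept_id, one to employees itself via manager_id. Both are LEFT so every employee is preserved.
Match against departments:
  - employee 1 (Eve): dept_id=NULL, no match -> kept with NULL
  - employee 2 (Sam): dept_id=3 -> matches Sales
  - employee 3 (Carol): dept_id=1 -> matches Support
  - employee 4 (Wendy): dept_id=3 -> matches Sales
Match against employees (self):
  - employee 1 (Eve): manager_id=NULL -> NULL
  - employee 2 (Sam): manager_id=1 -> Eve
  - employee 3 (Carol): manager_id=NULL -> NULL
  - employee 4 (Wendy): manager_id=NULL -> NULL

SQL:
SELECT a.name, b.name AS department, c.name AS manager
FROM employees a
LEFT JOIN departments b ON a.dept_id = b.id
LEFT JOIN employees c ON a.manager_id = c.id

Result:
name  | department | manager
------+------------+--------
Eve   | NULL       | NULL   
Sam   | Sales      | Eve    
Carol | Support    | NULL   
Wendy | Sales      | NULL   
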